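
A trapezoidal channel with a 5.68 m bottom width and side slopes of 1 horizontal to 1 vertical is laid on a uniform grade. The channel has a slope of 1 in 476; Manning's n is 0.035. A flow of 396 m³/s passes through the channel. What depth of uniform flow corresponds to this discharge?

y_n = 8.45 m

Manning's equation rearranged: A R^(2/3) = nQ / (1·√S) = 0.035 × 396 / (√0.002101) = 302.4.
At y = 6.46 m: A R^(2/3) = 172.9 — low.
At y = 9.28 m: A R^(2/3) = 369.8 — high.
At y = 8.45 m: A R^(2/3) = 302.7 — matches.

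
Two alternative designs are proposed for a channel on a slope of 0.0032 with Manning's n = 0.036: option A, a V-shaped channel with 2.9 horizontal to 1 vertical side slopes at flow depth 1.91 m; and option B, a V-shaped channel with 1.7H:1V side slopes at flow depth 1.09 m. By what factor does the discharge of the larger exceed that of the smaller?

8.1

Channel A: For a triangular section with side slope z = 2.9: A = zy² = 2.9×1.91² = 10.58 m²; P = 2y√(1+z²) = 2×1.91×3.068 = 11.72 m. Hydraulic radius R = A/P = 10.58/11.72 = 0.9028 m. Q_A = (1/0.036)·10.58·0.9028^(2/3)·√0.0032 = 15.53 m³/s.
Channel B: For a triangular section with side slope z = 1.7: A = zy² = 1.7×1.09² = 2.02 m²; P = 2y√(1+z²) = 2×1.09×1.972 = 4.3 m. Hydraulic radius R = A/P = 2.02/4.3 = 0.4698 m. Q_B = (1/0.036)·2.02·0.4698^(2/3)·√0.0032 = 1.918 m³/s.
The larger discharge is 15.53 m³/s and the smaller is 1.918 m³/s; the ratio is 8.1.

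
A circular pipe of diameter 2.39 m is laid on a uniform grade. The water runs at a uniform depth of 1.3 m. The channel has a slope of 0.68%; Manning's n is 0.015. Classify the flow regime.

supercritical

For a circular section of diameter D = 2.39 m at depth y = 1.3 m, the central angle is θ = 2 arccos(1 − 2y/D) = 3.318 rad. Then A = (D²/8)(θ − sin θ) = 2.494 m² and P = Dθ/2 = 3.964 m.
Hydraulic radius R = A/P = 2.494/3.964 = 0.629 m.
V = (1/n) R^(2/3) √S = (1/0.015) × 0.629^(2/3) × √0.0068 = 4.036 m/s. Hydraulic depth D_h = A/T = 2.494/2.381 = 1.047 m.
Froude number Fr = V/√(g·D_h) = 4.036/√(9.81×1.047) = 1.26, which is greater than 1, so the flow is supercritical.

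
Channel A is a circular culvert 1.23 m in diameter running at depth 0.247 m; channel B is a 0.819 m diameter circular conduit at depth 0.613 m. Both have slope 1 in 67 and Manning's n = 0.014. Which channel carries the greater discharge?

channel B

Channel A: For a circular section of diameter D = 1.23 m at depth y = 0.247 m, the central angle is θ = 2 arccos(1 − 2y/D) = 1.859 rad. Then A = (D²/8)(θ − sin θ) = 0.1702 m² and P = Dθ/2 = 1.143 m. Hydraulic radius R = A/P = 0.1702/1.143 = 0.1489 m. Q_A = (1/0.014)·0.1702·0.1489^(2/3)·√0.01493 = 0.4171 m³/s.
Channel B: For a circular section of diameter D = 0.819 m at depth y = 0.613 m, the central angle is θ = 2 arccos(1 − 2y/D) = 4.182 rad. Then A = (D²/8)(θ − sin θ) = 0.4229 m² and P = Dθ/2 = 1.712 m. Hydraulic radius R = A/P = 0.4229/1.712 = 0.247 m. Q_B = (1/0.014)·0.4229·0.247^(2/3)·√0.01493 = 1.453 m³/s.
Q_A = 0.4171 m³/s vs Q_B = 1.453 m³/s, so channel B carries more.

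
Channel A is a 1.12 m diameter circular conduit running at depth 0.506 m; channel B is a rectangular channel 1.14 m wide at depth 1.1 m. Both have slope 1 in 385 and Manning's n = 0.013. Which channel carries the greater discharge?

Channel A: For a circular section of diameter D = 1.12 m at depth y = 0.506 m, the central angle is θ = 2 arccos(1 − 2y/D) = 2.948 rad. Then A = (D²/8)(θ − sin θ) = 0.4322 m² and P = Dθ/2 = 1.651 m. Hydraulic radius R = A/P = 0.4322/1.651 = 0.2618 m. Q_A = (1/0.013)·0.4322·0.2618^(2/3)·√0.002597 = 0.6934 m³/s.
Channel B: Flow area A = b·y = 1.14 × 1.1 = 1.254 m². Wetted perimeter P = b + 2y = 1.14 + 2×1.1 = 3.34 m. Hydraulic radius R = A/P = 1.254/3.34 = 0.3754 m. Q_B = (1/0.013)·1.254·0.3754^(2/3)·√0.002597 = 2.559 m³/s.
Q_A = 0.6934 m³/s vs Q_B = 2.559 m³/s, so channel B carries more.

channel B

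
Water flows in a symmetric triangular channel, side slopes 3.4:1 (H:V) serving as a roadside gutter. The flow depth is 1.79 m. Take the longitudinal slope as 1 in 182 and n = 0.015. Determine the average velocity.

V = 4.46 m/s

For a triangular section with side slope z = 3.4: A = zy² = 3.4×1.79² = 10.89 m²; P = 2y√(1+z²) = 2×1.79×3.544 = 12.69 m.
Hydraulic radius R = A/P = 10.89/12.69 = 0.8586 m.
From Manning's equation, V = (1/n) R^(2/3) S^(1/2) = (1/0.015) × 0.8586^(2/3) × 0.005495^(1/2) = 4.46 m/s.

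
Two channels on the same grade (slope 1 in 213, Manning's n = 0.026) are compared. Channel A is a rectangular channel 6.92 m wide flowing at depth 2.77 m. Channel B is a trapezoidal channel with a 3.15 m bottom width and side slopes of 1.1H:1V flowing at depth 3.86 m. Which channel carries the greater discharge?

Channel A: Flow area A = b·y = 6.92 × 2.77 = 19.17 m². Wetted perimeter P = b + 2y = 6.92 + 2×2.77 = 12.46 m. Hydraulic radius R = A/P = 19.17/12.46 = 1.538 m. Q_A = (1/0.026)·19.17·1.538^(2/3)·√0.004695 = 67.32 m³/s.
Channel B: With bottom width b = 3.15 m and side slope z = 1.1: A = (b + zy)y = (3.15 + 1.1×3.86)×3.86 = 28.55 m²; P = b + 2y√(1+z²) = 3.15 + 2×3.86×1.487 = 14.63 m. Hydraulic radius R = A/P = 28.55/14.63 = 1.952 m. Q_B = (1/0.026)·28.55·1.952^(2/3)·√0.004695 = 117.5 m³/s.
Q_A = 67.32 m³/s vs Q_B = 117.5 m³/s, so channel B carries more.

channel B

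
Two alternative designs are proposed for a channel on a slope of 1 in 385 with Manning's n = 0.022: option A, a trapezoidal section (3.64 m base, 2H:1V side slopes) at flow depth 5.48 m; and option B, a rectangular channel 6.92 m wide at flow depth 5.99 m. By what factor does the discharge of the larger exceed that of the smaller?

Channel A: With bottom width b = 3.64 m and side slope z = 2: A = (b + zy)y = (3.64 + 2×5.48)×5.48 = 80.01 m²; P = b + 2y√(1+z²) = 3.64 + 2×5.48×2.236 = 28.15 m. Hydraulic radius R = A/P = 80.01/28.15 = 2.842 m. Q_A = (1/0.022)·80.01·2.842^(2/3)·√0.002597 = 371.9 m³/s.
Channel B: Flow area A = b·y = 6.92 × 5.99 = 41.45 m². Wetted perimeter P = b + 2y = 6.92 + 2×5.99 = 18.9 m. Hydraulic radius R = A/P = 41.45/18.9 = 2.193 m. Q_B = (1/0.022)·41.45·2.193^(2/3)·√0.002597 = 162.1 m³/s.
The larger discharge is 371.9 m³/s and the smaller is 162.1 m³/s; the ratio is 2.29.

2.29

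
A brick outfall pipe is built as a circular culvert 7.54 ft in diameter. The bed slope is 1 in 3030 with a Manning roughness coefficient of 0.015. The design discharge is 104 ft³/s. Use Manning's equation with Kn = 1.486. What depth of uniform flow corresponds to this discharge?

y_n = 5.33 ft

Manning's equation rearranged: A R^(2/3) = nQ / (1.486·√S) = 0.015 × 104 / (1.486 × √0.00033) = 57.79.
At y = 6.73 ft: A R^(2/3) = 72.36 — high.
At y = 5.33 ft: A R^(2/3) = 57.78 — close enough.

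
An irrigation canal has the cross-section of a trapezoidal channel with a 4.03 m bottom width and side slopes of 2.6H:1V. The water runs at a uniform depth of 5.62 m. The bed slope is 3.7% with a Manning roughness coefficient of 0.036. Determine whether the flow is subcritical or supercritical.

With bottom width b = 4.03 m and side slope z = 2.6: A = (b + zy)y = (4.03 + 2.6×5.62)×5.62 = 104.8 m²; P = b + 2y√(1+z²) = 4.03 + 2×5.62×2.786 = 35.34 m.
Hydraulic radius R = A/P = 104.8/35.34 = 2.964 m.
V = (1/n) R^(2/3) √S = (1/0.036) × 2.964^(2/3) × √0.037 = 11.03 m/s. Hydraulic depth D_h = A/T = 104.8/33.25 = 3.151 m.
Froude number Fr = V/√(g·D_h) = 11.03/√(9.81×3.151) = 1.98, which is greater than 1, so the flow is supercritical.

supercritical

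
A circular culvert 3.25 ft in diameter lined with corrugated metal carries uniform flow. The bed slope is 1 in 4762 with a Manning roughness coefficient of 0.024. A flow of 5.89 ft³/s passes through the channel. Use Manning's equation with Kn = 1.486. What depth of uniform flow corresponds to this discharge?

y_n = 2.43 ft

Manning's equation rearranged: A R^(2/3) = nQ / (1.486·√S) = 0.024 × 5.89 / (1.486 × √0.00021) = 6.565.
Try y = 2.64 ft: A R^(2/3) = 7.164 — high.
Try y = 2.43 ft: A R^(2/3) = 6.563 — close enough.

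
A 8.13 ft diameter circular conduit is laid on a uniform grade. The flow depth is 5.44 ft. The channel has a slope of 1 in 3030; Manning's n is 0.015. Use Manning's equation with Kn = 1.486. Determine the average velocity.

V = 3.2 ft/s

For a circular section of diameter D = 8.13 ft at depth y = 5.44 ft, the central angle is θ = 2 arccos(1 − 2y/D) = 3.832 rad. Then A = (D²/8)(θ − sin θ) = 36.92 ft² and P = Dθ/2 = 15.58 ft.
Hydraulic radius R = A/P = 36.92/15.58 = 2.37 ft.
From Manning's equation, V = (1.486/n) R^(2/3) S^(1/2) = (1.486/0.015) × 2.37^(2/3) × 0.00033^(1/2) = 3.2 ft/s.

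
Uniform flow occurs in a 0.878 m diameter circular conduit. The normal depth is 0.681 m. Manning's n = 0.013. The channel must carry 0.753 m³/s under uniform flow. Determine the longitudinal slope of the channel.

For a circular section of diameter D = 0.878 m at depth y = 0.681 m, the central angle is θ = 2 arccos(1 − 2y/D) = 4.309 rad. Then A = (D²/8)(θ − sin θ) = 0.5039 m² and P = Dθ/2 = 1.892 m.
Hydraulic radius R = A/P = 0.5039/1.892 = 0.2664 m.
From Manning's equation, S = [nQ / (1 A R^(2/3))]² = [0.013 × 0.753 / (1 × 0.5039 × 0.2664^(2/3))]² = 0.0022.

S = 0.0022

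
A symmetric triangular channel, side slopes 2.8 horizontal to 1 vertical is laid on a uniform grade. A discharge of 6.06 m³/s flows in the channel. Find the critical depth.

y_c = 0.991 m

At critical depth, Q² T / (g A³) = 1, i.e. A³/T = Q²/g = 6.06²/9.81 = 3.743.
Try y = 0.676 m: A³/T = 0.5534 — low.
Try y = 1.15 m: A³/T = 7.885 — high.
Try y = 0.991 m: A³/T = 3.747 — ≈ 3.743.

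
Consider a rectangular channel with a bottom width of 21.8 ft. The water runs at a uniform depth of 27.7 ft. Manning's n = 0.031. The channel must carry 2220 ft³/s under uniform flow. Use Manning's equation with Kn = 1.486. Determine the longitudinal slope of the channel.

S = 0.000379

Flow area A = b·y = 21.8 × 27.7 = 603.9 ft². Wetted perimeter P = b + 2y = 21.8 + 2×27.7 = 77.2 ft.
Hydraulic radius R = A/P = 603.9/77.2 = 7.822 ft.
From Manning's equation, S = [nQ / (1.486 A R^(2/3))]² = [0.031 × 2220 / (1.486 × 603.9 × 7.822^(2/3))]² = 0.000379.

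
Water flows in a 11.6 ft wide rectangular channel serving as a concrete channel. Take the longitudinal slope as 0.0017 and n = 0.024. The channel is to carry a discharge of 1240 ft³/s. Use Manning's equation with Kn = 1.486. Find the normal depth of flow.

Manning's equation rearranged: A R^(2/3) = nQ / (1.486·√S) = 0.024 × 1240 / (1.486 × √0.0017) = 485.7.
At y = 19.6 ft: A R^(2/3) = 617.5 — over.
At y = 13.6 ft: A R^(2/3) = 401.9 — short.
At y = 16 ft: A R^(2/3) = 487.5 — close enough.

y_n = 16 ft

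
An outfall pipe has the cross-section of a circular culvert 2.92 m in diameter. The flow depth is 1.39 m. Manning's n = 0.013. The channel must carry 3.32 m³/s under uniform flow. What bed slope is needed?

S = 0.000299

For a circular section of diameter D = 2.92 m at depth y = 1.39 m, the central angle is θ = 2 arccos(1 − 2y/D) = 3.046 rad. Then A = (D²/8)(θ − sin θ) = 3.144 m² and P = Dθ/2 = 4.447 m.
Hydraulic radius R = A/P = 3.144/4.447 = 0.707 m.
From Manning's equation, S = [nQ / (1 A R^(2/3))]² = [0.013 × 3.32 / (1 × 3.144 × 0.707^(2/3))]² = 0.000299.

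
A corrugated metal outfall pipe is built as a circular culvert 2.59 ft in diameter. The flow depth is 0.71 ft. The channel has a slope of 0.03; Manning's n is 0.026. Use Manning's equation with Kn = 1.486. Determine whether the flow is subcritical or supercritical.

supercritical

For a circular section of diameter D = 2.59 ft at depth y = 0.71 ft, the central angle is θ = 2 arccos(1 − 2y/D) = 2.204 rad. Then A = (D²/8)(θ − sin θ) = 1.172 ft² and P = Dθ/2 = 2.854 ft.
Hydraulic radius R = A/P = 1.172/2.854 = 0.4107 ft.
V = (1.486/n) R^(2/3) √S = (1.486/0.026) × 0.4107^(2/3) × √0.03 = 5.47 ft/s. Hydraulic depth D_h = A/T = 1.172/2.311 = 0.5074 ft.
Froude number Fr = V/√(g·D_h) = 5.47/√(32.2×0.5074) = 1.35, which is greater than 1, so the flow is supercritical.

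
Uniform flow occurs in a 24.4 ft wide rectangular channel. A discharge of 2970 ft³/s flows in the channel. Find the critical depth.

For a rectangular channel, critical depth y_c = (q²/g)^(1/3) where q = Q/b = 2970/24.4 = 121.7 ft²/s.
So y_c = (121.7²/32.2)^(1/3) = 7.72 ft.

y_c = 7.72 ft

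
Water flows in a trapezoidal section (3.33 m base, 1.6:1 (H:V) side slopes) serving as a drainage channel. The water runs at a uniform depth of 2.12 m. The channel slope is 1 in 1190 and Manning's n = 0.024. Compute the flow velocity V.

V = 1.41 m/s

With bottom width b = 3.33 m and side slope z = 1.6: A = (b + zy)y = (3.33 + 1.6×2.12)×2.12 = 14.25 m²; P = b + 2y√(1+z²) = 3.33 + 2×2.12×1.887 = 11.33 m.
Hydraulic radius R = A/P = 14.25/11.33 = 1.258 m.
From Manning's equation, V = (1/n) R^(2/3) S^(1/2) = (1/0.024) × 1.258^(2/3) × 0.0008403^(1/2) = 1.41 m/s.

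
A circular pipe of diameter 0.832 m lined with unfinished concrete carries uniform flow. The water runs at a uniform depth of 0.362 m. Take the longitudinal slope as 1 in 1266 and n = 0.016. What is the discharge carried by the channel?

For a circular section of diameter D = 0.832 m at depth y = 0.362 m, the central angle is θ = 2 arccos(1 − 2y/D) = 2.881 rad. Then A = (D²/8)(θ − sin θ) = 0.227 m² and P = Dθ/2 = 1.199 m.
Hydraulic radius R = A/P = 0.227/1.199 = 0.1894 m.
Manning's equation: Q = (1/n) A R^(2/3) S^(1/2) = (1/0.016) × 0.227 × 0.1894^(2/3) × 0.0007899^(1/2) = 0.132 m³/s.

Q = 0.132 m³/s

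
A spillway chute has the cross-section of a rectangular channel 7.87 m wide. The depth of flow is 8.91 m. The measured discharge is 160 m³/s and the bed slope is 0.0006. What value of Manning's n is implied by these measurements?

Flow area A = b·y = 7.87 × 8.91 = 70.12 m². Wetted perimeter P = b + 2y = 7.87 + 2×8.91 = 25.69 m.
Hydraulic radius R = A/P = 70.12/25.69 = 2.73 m.
Rearranging Manning's equation: n = (1/Q) A R^(2/3) S^(1/2) = (1/160) × 70.12 × 2.73^(2/3) × √0.0006 = 0.021.

n = 0.021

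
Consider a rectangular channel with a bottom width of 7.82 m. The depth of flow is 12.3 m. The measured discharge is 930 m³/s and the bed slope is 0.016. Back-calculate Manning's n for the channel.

n = 0.027

Flow area A = b·y = 7.82 × 12.3 = 96.19 m². Wetted perimeter P = b + 2y = 7.82 + 2×12.3 = 32.42 m.
Hydraulic radius R = A/P = 96.19/32.42 = 2.967 m.
Rearranging Manning's equation: n = (1/Q) A R^(2/3) S^(1/2) = (1/930) × 96.19 × 2.967^(2/3) × √0.016 = 0.027.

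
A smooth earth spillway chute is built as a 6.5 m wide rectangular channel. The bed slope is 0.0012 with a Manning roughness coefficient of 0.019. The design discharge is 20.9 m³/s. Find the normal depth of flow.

y_n = 1.66 m

Manning's equation rearranged: A R^(2/3) = nQ / (1·√S) = 0.019 × 20.9 / (√0.0012) = 11.46.
At y = 1.98 m: A R^(2/3) = 14.78 — high.
At y = 1.16 m: A R^(2/3) = 6.792 — low.
At y = 1.66 m: A R^(2/3) = 11.49 — ≈ 11.46.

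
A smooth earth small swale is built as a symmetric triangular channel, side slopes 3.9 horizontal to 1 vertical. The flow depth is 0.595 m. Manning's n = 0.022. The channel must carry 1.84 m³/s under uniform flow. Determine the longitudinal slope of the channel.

For a triangular section with side slope z = 3.9: A = zy² = 3.9×0.595² = 1.381 m²; P = 2y√(1+z²) = 2×0.595×4.026 = 4.791 m.
Hydraulic radius R = A/P = 1.381/4.791 = 0.2882 m.
From Manning's equation, S = [nQ / (1 A R^(2/3))]² = [0.022 × 1.84 / (1 × 1.381 × 0.2882^(2/3))]² = 0.00452.

S = 0.00452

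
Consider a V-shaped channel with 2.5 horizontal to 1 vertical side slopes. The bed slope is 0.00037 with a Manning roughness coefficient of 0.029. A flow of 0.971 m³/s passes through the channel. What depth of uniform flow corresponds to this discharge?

y_n = 0.991 m

Manning's equation rearranged: A R^(2/3) = nQ / (1·√S) = 0.029 × 0.971 / (√0.00037) = 1.464.
Try y = 0.797 m: A R^(2/3) = 0.8184 — low.
Try y = 1.23 m: A R^(2/3) = 2.603 — high.
Try y = 0.991 m: A R^(2/3) = 1.463 — ≈ 1.464.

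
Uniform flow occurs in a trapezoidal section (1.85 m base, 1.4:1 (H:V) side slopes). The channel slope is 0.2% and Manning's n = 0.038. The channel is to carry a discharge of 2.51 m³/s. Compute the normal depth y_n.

y_n = 0.952 m

Manning's equation rearranged: A R^(2/3) = nQ / (1·√S) = 0.038 × 2.51 / (√0.002) = 2.133.
At y = 0.801 m: A R^(2/3) = 1.533 — low.
At y = 1.03 m: A R^(2/3) = 2.488 — high.
At y = 0.952 m: A R^(2/3) = 2.134 — ≈ 2.133.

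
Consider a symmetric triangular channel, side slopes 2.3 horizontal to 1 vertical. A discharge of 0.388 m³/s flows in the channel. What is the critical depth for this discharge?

y_c = 0.357 m

At critical depth, Q² T / (g A³) = 1, i.e. A³/T = Q²/g = 0.388²/9.81 = 0.01535.
At y = 0.451 m: A³/T = 0.04935 — high.
At y = 0.357 m: A³/T = 0.01534 — matches.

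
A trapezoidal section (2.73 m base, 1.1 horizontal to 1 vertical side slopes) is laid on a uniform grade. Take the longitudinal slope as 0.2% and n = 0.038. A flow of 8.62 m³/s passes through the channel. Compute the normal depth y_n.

Manning's equation rearranged: A R^(2/3) = nQ / (1·√S) = 0.038 × 8.62 / (√0.002) = 7.324.
Try y = 1.21 m: A R^(2/3) = 4.152 — short.
Try y = 1.64 m: A R^(2/3) = 7.324 — matches.

y_n = 1.64 m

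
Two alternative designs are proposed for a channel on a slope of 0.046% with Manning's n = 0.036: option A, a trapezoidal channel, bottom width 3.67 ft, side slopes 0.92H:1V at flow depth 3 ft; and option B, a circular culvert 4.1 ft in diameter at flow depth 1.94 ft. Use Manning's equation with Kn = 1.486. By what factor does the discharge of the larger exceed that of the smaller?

Channel A: With bottom width b = 3.67 ft and side slope z = 0.92: A = (b + zy)y = (3.67 + 0.92×3)×3 = 19.29 ft²; P = b + 2y√(1+z²) = 3.67 + 2×3×1.359 = 11.82 ft. Hydraulic radius R = A/P = 19.29/11.82 = 1.632 ft. Q_A = (1.486/0.036)·19.29·1.632^(2/3)·√0.00046 = 23.67 ft³/s.
Channel B: For a circular section of diameter D = 4.1 ft at depth y = 1.94 ft, the central angle is θ = 2 arccos(1 − 2y/D) = 3.034 rad. Then A = (D²/8)(θ − sin θ) = 6.15 ft² and P = Dθ/2 = 6.22 ft. Hydraulic radius R = A/P = 6.15/6.22 = 0.9888 ft. Q_B = (1.486/0.036)·6.15·0.9888^(2/3)·√0.00046 = 5.404 ft³/s.
The larger discharge is 23.67 ft³/s and the smaller is 5.404 ft³/s; the ratio is 4.38.

4.38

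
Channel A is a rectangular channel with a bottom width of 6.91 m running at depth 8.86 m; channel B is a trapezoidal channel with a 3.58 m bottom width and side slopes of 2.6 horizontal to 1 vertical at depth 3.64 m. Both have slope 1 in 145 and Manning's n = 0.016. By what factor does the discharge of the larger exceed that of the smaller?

1.5

Channel A: Flow area A = b·y = 6.91 × 8.86 = 61.22 m². Wetted perimeter P = b + 2y = 6.91 + 2×8.86 = 24.63 m. Hydraulic radius R = A/P = 61.22/24.63 = 2.486 m. Q_A = (1/0.016)·61.22·2.486^(2/3)·√0.006897 = 583.1 m³/s.
Channel B: With bottom width b = 3.58 m and side slope z = 2.6: A = (b + zy)y = (3.58 + 2.6×3.64)×3.64 = 47.48 m²; P = b + 2y√(1+z²) = 3.58 + 2×3.64×2.786 = 23.86 m. Hydraulic radius R = A/P = 47.48/23.86 = 1.99 m. Q_B = (1/0.016)·47.48·1.99^(2/3)·√0.006897 = 389.9 m³/s.
The larger discharge is 583.1 m³/s and the smaller is 389.9 m³/s; the ratio is 1.5.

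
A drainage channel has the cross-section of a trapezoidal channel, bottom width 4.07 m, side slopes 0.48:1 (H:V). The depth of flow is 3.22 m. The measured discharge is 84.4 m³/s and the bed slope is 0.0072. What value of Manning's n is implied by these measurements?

With bottom width b = 4.07 m and side slope z = 0.48: A = (b + zy)y = (4.07 + 0.48×3.22)×3.22 = 18.08 m²; P = b + 2y√(1+z²) = 4.07 + 2×3.22×1.109 = 11.21 m.
Hydraulic radius R = A/P = 18.08/11.21 = 1.613 m.
Rearranging Manning's equation: n = (1/Q) A R^(2/3) S^(1/2) = (1/84.4) × 18.08 × 1.613^(2/3) × √0.0072 = 0.025.

n = 0.025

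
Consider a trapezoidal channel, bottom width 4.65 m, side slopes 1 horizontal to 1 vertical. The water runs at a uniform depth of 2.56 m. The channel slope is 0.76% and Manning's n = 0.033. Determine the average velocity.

V = 3.54 m/s

With bottom width b = 4.65 m and side slope z = 1: A = (b + zy)y = (4.65 + 1×2.56)×2.56 = 18.46 m²; P = b + 2y√(1+z²) = 4.65 + 2×2.56×1.414 = 11.89 m.
Hydraulic radius R = A/P = 18.46/11.89 = 1.552 m.
From Manning's equation, V = (1/n) R^(2/3) S^(1/2) = (1/0.033) × 1.552^(2/3) × 0.0076^(1/2) = 3.54 m/s.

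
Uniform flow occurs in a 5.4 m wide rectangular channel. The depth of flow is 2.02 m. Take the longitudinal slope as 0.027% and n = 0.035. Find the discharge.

Q = 5.64 m³/s

Flow area A = b·y = 5.4 × 2.02 = 10.91 m². Wetted perimeter P = b + 2y = 5.4 + 2×2.02 = 9.44 m.
Hydraulic radius R = A/P = 10.91/9.44 = 1.156 m.
Manning's equation: Q = (1/n) A R^(2/3) S^(1/2) = (1/0.035) × 10.91 × 1.156^(2/3) × 0.00027^(1/2) = 5.64 m³/s.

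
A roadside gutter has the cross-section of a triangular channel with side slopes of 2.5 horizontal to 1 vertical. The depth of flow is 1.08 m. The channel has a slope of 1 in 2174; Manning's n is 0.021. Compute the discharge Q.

Q = 1.88 m³/s

For a triangular section with side slope z = 2.5: A = zy² = 2.5×1.08² = 2.916 m²; P = 2y√(1+z²) = 2×1.08×2.693 = 5.816 m.
Hydraulic radius R = A/P = 2.916/5.816 = 0.5014 m.
Manning's equation: Q = (1/n) A R^(2/3) S^(1/2) = (1/0.021) × 2.916 × 0.5014^(2/3) × 0.00046^(1/2) = 1.88 m³/s.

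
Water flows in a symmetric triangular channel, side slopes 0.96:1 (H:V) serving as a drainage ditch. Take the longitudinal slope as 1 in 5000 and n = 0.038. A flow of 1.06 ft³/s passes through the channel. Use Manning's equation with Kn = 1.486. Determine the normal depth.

y_n = 1.69 ft

Manning's equation rearranged: A R^(2/3) = nQ / (1.486·√S) = 0.038 × 1.06 / (1.486 × √0.0002) = 1.917.
Try y = 2 ft: A R^(2/3) = 3.006 — over.
Try y = 1.69 ft: A R^(2/3) = 1.918 — matches.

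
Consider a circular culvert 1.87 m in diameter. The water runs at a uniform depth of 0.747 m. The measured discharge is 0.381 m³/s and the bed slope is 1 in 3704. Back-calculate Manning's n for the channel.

n = 0.024

For a circular section of diameter D = 1.87 m at depth y = 0.747 m, the central angle is θ = 2 arccos(1 − 2y/D) = 2.737 rad. Then A = (D²/8)(θ − sin θ) = 1.024 m² and P = Dθ/2 = 2.559 m.
Hydraulic radius R = A/P = 1.024/2.559 = 0.4002 m.
Rearranging Manning's equation: n = (1/Q) A R^(2/3) S^(1/2) = (1/0.381) × 1.024 × 0.4002^(2/3) × √0.00027 = 0.024.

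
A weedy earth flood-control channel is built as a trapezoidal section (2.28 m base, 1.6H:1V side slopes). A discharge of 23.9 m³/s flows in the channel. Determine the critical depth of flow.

At critical depth, Q² T / (g A³) = 1, i.e. A³/T = Q²/g = 23.9²/9.81 = 58.23.
Try y = 1.28 m: A³/T = 26.67 — short.
Try y = 1.7 m: A³/T = 79.55 — over.
Try y = 1.57 m: A³/T = 58.3 — matches.

y_c = 1.57 m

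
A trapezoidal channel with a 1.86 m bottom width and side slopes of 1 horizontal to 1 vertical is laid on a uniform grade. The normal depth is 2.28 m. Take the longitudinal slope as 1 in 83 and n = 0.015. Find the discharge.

Q = 75.2 m³/s

With bottom width b = 1.86 m and side slope z = 1: A = (b + zy)y = (1.86 + 1×2.28)×2.28 = 9.439 m²; P = b + 2y√(1+z²) = 1.86 + 2×2.28×1.414 = 8.309 m.
Hydraulic radius R = A/P = 9.439/8.309 = 1.136 m.
Manning's equation: Q = (1/n) A R^(2/3) S^(1/2) = (1/0.015) × 9.439 × 1.136^(2/3) × 0.01205^(1/2) = 75.2 m³/s.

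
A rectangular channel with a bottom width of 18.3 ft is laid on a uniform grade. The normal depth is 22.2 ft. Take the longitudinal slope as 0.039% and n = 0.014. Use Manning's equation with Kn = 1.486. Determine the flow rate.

Flow area A = b·y = 18.3 × 22.2 = 406.3 ft². Wetted perimeter P = b + 2y = 18.3 + 2×22.2 = 62.7 ft.
Hydraulic radius R = A/P = 406.3/62.7 = 6.479 ft.
Manning's equation: Q = (1.486/n) A R^(2/3) S^(1/2) = (1.486/0.014) × 406.3 × 6.479^(2/3) × 0.00039^(1/2) = 2960 ft³/s.

Q = 2960 ft³/s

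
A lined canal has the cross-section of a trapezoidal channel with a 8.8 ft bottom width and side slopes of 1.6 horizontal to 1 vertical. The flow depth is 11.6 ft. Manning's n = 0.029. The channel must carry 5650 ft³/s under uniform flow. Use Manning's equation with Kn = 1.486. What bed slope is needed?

S = 0.011

With bottom width b = 8.8 ft and side slope z = 1.6: A = (b + zy)y = (8.8 + 1.6×11.6)×11.6 = 317.4 ft²; P = b + 2y√(1+z²) = 8.8 + 2×11.6×1.887 = 52.57 ft.
Hydraulic radius R = A/P = 317.4/52.57 = 6.037 ft.
From Manning's equation, S = [nQ / (1.486 A R^(2/3))]² = [0.029 × 5650 / (1.486 × 317.4 × 6.037^(2/3))]² = 0.011.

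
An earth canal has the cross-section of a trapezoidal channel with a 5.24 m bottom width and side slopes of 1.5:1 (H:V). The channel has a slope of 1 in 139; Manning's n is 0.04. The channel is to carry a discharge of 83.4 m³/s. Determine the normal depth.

Manning's equation rearranged: A R^(2/3) = nQ / (1·√S) = 0.04 × 83.4 / (√0.007194) = 39.33.
At y = 2.51 m: A R^(2/3) = 30.68 — low.
At y = 2.85 m: A R^(2/3) = 39.35 — matches.

y_n = 2.85 m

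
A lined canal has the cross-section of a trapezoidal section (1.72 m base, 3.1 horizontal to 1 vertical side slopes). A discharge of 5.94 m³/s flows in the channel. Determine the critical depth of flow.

At critical depth, Q² T / (g A³) = 1, i.e. A³/T = Q²/g = 5.94²/9.81 = 3.597.
At y = 0.864 m: A³/T = 7.755 — too large.
At y = 0.714 m: A³/T = 3.604 — close enough.

y_c = 0.714 m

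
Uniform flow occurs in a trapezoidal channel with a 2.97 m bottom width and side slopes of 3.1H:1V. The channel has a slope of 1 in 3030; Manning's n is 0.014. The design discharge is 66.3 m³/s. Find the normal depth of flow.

Manning's equation rearranged: A R^(2/3) = nQ / (1·√S) = 0.014 × 66.3 / (√0.00033) = 51.09.
Try y = 3.53 m: A R^(2/3) = 75.11 — too large.
Try y = 2.16 m: A R^(2/3) = 23.91 — too small.
Try y = 3 m: A R^(2/3) = 51.09 — ≈ 51.09.

y_n = 3 m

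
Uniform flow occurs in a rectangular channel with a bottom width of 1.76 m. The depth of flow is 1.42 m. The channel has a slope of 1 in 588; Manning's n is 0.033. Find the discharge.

Flow area A = b·y = 1.76 × 1.42 = 2.499 m². Wetted perimeter P = b + 2y = 1.76 + 2×1.42 = 4.6 m.
Hydraulic radius R = A/P = 2.499/4.6 = 0.5433 m.
Manning's equation: Q = (1/n) A R^(2/3) S^(1/2) = (1/0.033) × 2.499 × 0.5433^(2/3) × 0.001701^(1/2) = 2.08 m³/s.

Q = 2.08 m³/s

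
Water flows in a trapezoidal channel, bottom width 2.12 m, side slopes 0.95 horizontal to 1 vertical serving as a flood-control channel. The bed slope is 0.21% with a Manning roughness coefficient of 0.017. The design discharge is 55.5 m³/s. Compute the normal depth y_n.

y_n = 3.12 m

Manning's equation rearranged: A R^(2/3) = nQ / (1·√S) = 0.017 × 55.5 / (√0.0021) = 20.59.
At y = 2.69 m: A R^(2/3) = 15.12 — too small.
At y = 3.64 m: A R^(2/3) = 28.57 — too large.
At y = 3.12 m: A R^(2/3) = 20.59 — close enough.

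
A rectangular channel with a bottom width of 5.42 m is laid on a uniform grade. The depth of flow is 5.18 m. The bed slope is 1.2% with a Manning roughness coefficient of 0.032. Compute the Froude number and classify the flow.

Flow area A = b·y = 5.42 × 5.18 = 28.08 m². Wetted perimeter P = b + 2y = 5.42 + 2×5.18 = 15.78 m.
Hydraulic radius R = A/P = 28.08/15.78 = 1.779 m.
V = (1/n) R^(2/3) √S = (1/0.032) × 1.779^(2/3) × √0.012 = 5.026 m/s. Hydraulic depth D_h = A/T = 28.08/5.42 = 5.18 m.
Froude number Fr = V/√(g·D_h) = 5.026/√(9.81×5.18) = 0.705, which is less than 1, so the flow is subcritical.

subcritical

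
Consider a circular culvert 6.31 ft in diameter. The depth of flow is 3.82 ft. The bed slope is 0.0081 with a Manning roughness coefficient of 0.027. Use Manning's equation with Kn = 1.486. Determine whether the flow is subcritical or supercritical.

subcritical

For a circular section of diameter D = 6.31 ft at depth y = 3.82 ft, the central angle is θ = 2 arccos(1 − 2y/D) = 3.566 rad. Then A = (D²/8)(θ − sin θ) = 19.8 ft² and P = Dθ/2 = 11.25 ft.
Hydraulic radius R = A/P = 19.8/11.25 = 1.76 ft.
V = (1.486/n) R^(2/3) √S = (1.486/0.027) × 1.76^(2/3) × √0.0081 = 7.22 ft/s. Hydraulic depth D_h = A/T = 19.8/6.168 = 3.21 ft.
Froude number Fr = V/√(g·D_h) = 7.22/√(32.2×3.21) = 0.71, which is less than 1, so the flow is subcritical.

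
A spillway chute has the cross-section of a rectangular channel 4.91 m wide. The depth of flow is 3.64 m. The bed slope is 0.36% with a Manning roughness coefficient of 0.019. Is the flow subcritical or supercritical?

Flow area A = b·y = 4.91 × 3.64 = 17.87 m². Wetted perimeter P = b + 2y = 4.91 + 2×3.64 = 12.19 m.
Hydraulic radius R = A/P = 17.87/12.19 = 1.466 m.
V = (1/n) R^(2/3) √S = (1/0.019) × 1.466^(2/3) × √0.0036 = 4.076 m/s. Hydraulic depth D_h = A/T = 17.87/4.91 = 3.64 m.
Froude number Fr = V/√(g·D_h) = 4.076/√(9.81×3.64) = 0.682, which is less than 1, so the flow is subcritical.

subcritical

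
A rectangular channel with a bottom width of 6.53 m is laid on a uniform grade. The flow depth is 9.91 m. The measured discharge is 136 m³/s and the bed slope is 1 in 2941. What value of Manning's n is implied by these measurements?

Flow area A = b·y = 6.53 × 9.91 = 64.71 m². Wetted perimeter P = b + 2y = 6.53 + 2×9.91 = 26.35 m.
Hydraulic radius R = A/P = 64.71/26.35 = 2.456 m.
Rearranging Manning's equation: n = (1/Q) A R^(2/3) S^(1/2) = (1/136) × 64.71 × 2.456^(2/3) × √0.00034 = 0.016.

n = 0.016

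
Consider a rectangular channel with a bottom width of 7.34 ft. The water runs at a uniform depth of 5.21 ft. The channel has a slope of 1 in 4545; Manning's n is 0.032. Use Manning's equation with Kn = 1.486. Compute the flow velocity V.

Flow area A = b·y = 7.34 × 5.21 = 38.24 ft². Wetted perimeter P = b + 2y = 7.34 + 2×5.21 = 17.76 ft.
Hydraulic radius R = A/P = 38.24/17.76 = 2.153 ft.
From Manning's equation, V = (1.486/n) R^(2/3) S^(1/2) = (1.486/0.032) × 2.153^(2/3) × 0.00022^(1/2) = 1.15 ft/s.

V = 1.15 ft/s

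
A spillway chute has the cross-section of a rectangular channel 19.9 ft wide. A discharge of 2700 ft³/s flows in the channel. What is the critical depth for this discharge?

For a rectangular channel, critical depth y_c = (q²/g)^(1/3) where q = Q/b = 2700/19.9 = 135.7 ft²/s.
So y_c = (135.7²/32.2)^(1/3) = 8.3 ft.

y_c = 8.3 ft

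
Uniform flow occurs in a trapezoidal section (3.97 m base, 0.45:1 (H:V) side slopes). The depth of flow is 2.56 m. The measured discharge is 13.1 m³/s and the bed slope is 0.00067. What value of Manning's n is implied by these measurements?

With bottom width b = 3.97 m and side slope z = 0.45: A = (b + zy)y = (3.97 + 0.45×2.56)×2.56 = 13.11 m²; P = b + 2y√(1+z²) = 3.97 + 2×2.56×1.097 = 9.585 m.
Hydraulic radius R = A/P = 13.11/9.585 = 1.368 m.
Rearranging Manning's equation: n = (1/Q) A R^(2/3) S^(1/2) = (1/13.1) × 13.11 × 1.368^(2/3) × √0.00067 = 0.0319.

n = 0.0319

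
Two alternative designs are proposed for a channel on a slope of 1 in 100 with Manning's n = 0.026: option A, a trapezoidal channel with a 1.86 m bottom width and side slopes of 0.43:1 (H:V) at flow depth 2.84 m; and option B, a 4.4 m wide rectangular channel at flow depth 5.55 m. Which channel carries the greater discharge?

Channel A: With bottom width b = 1.86 m and side slope z = 0.43: A = (b + zy)y = (1.86 + 0.43×2.84)×2.84 = 8.751 m²; P = b + 2y√(1+z²) = 1.86 + 2×2.84×1.089 = 8.043 m. Hydraulic radius R = A/P = 8.751/8.043 = 1.088 m. Q_A = (1/0.026)·8.751·1.088^(2/3)·√0.01 = 35.6 m³/s.
Channel B: Flow area A = b·y = 4.4 × 5.55 = 24.42 m². Wetted perimeter P = b + 2y = 4.4 + 2×5.55 = 15.5 m. Hydraulic radius R = A/P = 24.42/15.5 = 1.575 m. Q_B = (1/0.026)·24.42·1.575^(2/3)·√0.01 = 127.2 m³/s.
Q_A = 35.6 m³/s vs Q_B = 127.2 m³/s, so channel B carries more.

channel B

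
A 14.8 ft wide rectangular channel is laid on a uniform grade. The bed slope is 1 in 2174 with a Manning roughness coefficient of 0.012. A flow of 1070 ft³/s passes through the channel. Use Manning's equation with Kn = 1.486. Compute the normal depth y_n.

Manning's equation rearranged: A R^(2/3) = nQ / (1.486·√S) = 0.012 × 1070 / (1.486 × √0.00046) = 402.9.
Try y = 11.2 ft: A R^(2/3) = 448.9 — over.
Try y = 8.2 ft: A R^(2/3) = 300.2 — short.
Try y = 10.3 ft: A R^(2/3) = 403.5 — ≈ 402.9.

y_n = 10.3 ft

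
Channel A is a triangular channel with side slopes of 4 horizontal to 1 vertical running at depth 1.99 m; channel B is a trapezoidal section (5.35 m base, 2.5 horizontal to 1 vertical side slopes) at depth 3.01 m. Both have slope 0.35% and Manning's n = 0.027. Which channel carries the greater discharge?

Channel A: For a triangular section with side slope z = 4: A = zy² = 4×1.99² = 15.84 m²; P = 2y√(1+z²) = 2×1.99×4.123 = 16.41 m. Hydraulic radius R = A/P = 15.84/16.41 = 0.9653 m. Q_A = (1/0.027)·15.84·0.9653^(2/3)·√0.0035 = 33.9 m³/s.
Channel B: With bottom width b = 5.35 m and side slope z = 2.5: A = (b + zy)y = (5.35 + 2.5×3.01)×3.01 = 38.75 m²; P = b + 2y√(1+z²) = 5.35 + 2×3.01×2.693 = 21.56 m. Hydraulic radius R = A/P = 38.75/21.56 = 1.798 m. Q_B = (1/0.027)·38.75·1.798^(2/3)·√0.0035 = 125.5 m³/s.
Q_A = 33.9 m³/s vs Q_B = 125.5 m³/s, so channel B carries more.

channel B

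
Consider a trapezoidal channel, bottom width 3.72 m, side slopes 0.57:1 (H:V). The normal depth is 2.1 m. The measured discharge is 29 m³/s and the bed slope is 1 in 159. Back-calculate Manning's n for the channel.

n = 0.032

With bottom width b = 3.72 m and side slope z = 0.57: A = (b + zy)y = (3.72 + 0.57×2.1)×2.1 = 10.33 m²; P = b + 2y√(1+z²) = 3.72 + 2×2.1×1.151 = 8.554 m.
Hydraulic radius R = A/P = 10.33/8.554 = 1.207 m.
Rearranging Manning's equation: n = (1/Q) A R^(2/3) S^(1/2) = (1/29) × 10.33 × 1.207^(2/3) × √0.006289 = 0.032.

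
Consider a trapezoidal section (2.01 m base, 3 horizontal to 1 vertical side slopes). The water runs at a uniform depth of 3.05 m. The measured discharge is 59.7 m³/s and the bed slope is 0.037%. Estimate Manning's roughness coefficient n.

n = 0.015

With bottom width b = 2.01 m and side slope z = 3: A = (b + zy)y = (2.01 + 3×3.05)×3.05 = 34.04 m²; P = b + 2y√(1+z²) = 2.01 + 2×3.05×3.162 = 21.3 m.
Hydraulic radius R = A/P = 34.04/21.3 = 1.598 m.
Rearranging Manning's equation: n = (1/Q) A R^(2/3) S^(1/2) = (1/59.7) × 34.04 × 1.598^(2/3) × √0.00037 = 0.015.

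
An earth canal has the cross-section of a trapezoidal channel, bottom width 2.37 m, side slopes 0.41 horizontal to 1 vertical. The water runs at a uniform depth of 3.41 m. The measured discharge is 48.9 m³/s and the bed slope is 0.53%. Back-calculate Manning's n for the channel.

With bottom width b = 2.37 m and side slope z = 0.41: A = (b + zy)y = (2.37 + 0.41×3.41)×3.41 = 12.85 m²; P = b + 2y√(1+z²) = 2.37 + 2×3.41×1.081 = 9.741 m.
Hydraulic radius R = A/P = 12.85/9.741 = 1.319 m.
Rearranging Manning's equation: n = (1/Q) A R^(2/3) S^(1/2) = (1/48.9) × 12.85 × 1.319^(2/3) × √0.0053 = 0.023.

n = 0.023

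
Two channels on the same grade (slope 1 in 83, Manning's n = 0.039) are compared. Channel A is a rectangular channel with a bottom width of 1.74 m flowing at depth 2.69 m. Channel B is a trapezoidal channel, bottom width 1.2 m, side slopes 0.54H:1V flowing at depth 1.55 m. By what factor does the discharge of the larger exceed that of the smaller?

1.47

Channel A: Flow area A = b·y = 1.74 × 2.69 = 4.681 m². Wetted perimeter P = b + 2y = 1.74 + 2×2.69 = 7.12 m. Hydraulic radius R = A/P = 4.681/7.12 = 0.6574 m. Q_A = (1/0.039)·4.681·0.6574^(2/3)·√0.01205 = 9.96 m³/s.
Channel B: With bottom width b = 1.2 m and side slope z = 0.54: A = (b + zy)y = (1.2 + 0.54×1.55)×1.55 = 3.157 m²; P = b + 2y√(1+z²) = 1.2 + 2×1.55×1.136 = 4.723 m. Hydraulic radius R = A/P = 3.157/4.723 = 0.6685 m. Q_B = (1/0.039)·3.157·0.6685^(2/3)·√0.01205 = 6.794 m³/s.
The larger discharge is 9.96 m³/s and the smaller is 6.794 m³/s; the ratio is 1.47.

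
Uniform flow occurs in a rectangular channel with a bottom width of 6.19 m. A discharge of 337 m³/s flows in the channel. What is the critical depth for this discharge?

For a rectangular channel, critical depth y_c = (q²/g)^(1/3) where q = Q/b = 337/6.19 = 54.44 m²/s.
So y_c = (54.44²/9.81)^(1/3) = 6.71 m.

y_c = 6.71 m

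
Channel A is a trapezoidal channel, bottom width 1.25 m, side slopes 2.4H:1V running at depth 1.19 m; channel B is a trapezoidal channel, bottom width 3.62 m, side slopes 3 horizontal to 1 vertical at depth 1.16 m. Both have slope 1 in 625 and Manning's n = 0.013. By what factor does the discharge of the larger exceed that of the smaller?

Channel A: With bottom width b = 1.25 m and side slope z = 2.4: A = (b + zy)y = (1.25 + 2.4×1.19)×1.19 = 4.886 m²; P = b + 2y√(1+z²) = 1.25 + 2×1.19×2.6 = 7.438 m. Hydraulic radius R = A/P = 4.886/7.438 = 0.6569 m. Q_A = (1/0.013)·4.886·0.6569^(2/3)·√0.0016 = 11.36 m³/s.
Channel B: With bottom width b = 3.62 m and side slope z = 3: A = (b + zy)y = (3.62 + 3×1.16)×1.16 = 8.236 m²; P = b + 2y√(1+z²) = 3.62 + 2×1.16×3.162 = 10.96 m. Hydraulic radius R = A/P = 8.236/10.96 = 0.7517 m. Q_B = (1/0.013)·8.236·0.7517^(2/3)·√0.0016 = 20.95 m³/s.
The larger discharge is 20.95 m³/s and the smaller is 11.36 m³/s; the ratio is 1.84.

1.84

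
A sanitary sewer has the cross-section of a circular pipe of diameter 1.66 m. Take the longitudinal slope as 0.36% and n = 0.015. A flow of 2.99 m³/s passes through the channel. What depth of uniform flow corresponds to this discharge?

Manning's equation rearranged: A R^(2/3) = nQ / (1·√S) = 0.015 × 2.99 / (√0.0036) = 0.7475.
Try y = 1.09 m: A R^(2/3) = 0.924 — over.
Try y = 0.656 m: A R^(2/3) = 0.3969 — short.
Try y = 0.947 m: A R^(2/3) = 0.7478 — matches.

y_n = 0.947 m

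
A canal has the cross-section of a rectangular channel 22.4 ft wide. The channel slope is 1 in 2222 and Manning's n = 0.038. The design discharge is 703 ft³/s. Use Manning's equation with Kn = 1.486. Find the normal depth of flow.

y_n = 11.8 ft

Manning's equation rearranged: A R^(2/3) = nQ / (1.486·√S) = 0.038 × 703 / (1.486 × √0.00045) = 847.4.
At y = 14.5 ft: A R^(2/3) = 1110 — over.
At y = 11.8 ft: A R^(2/3) = 848 — close enough.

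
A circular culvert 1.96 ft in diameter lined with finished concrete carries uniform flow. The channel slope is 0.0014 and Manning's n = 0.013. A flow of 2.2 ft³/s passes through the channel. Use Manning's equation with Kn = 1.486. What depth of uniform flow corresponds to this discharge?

y_n = 0.702 ft

Manning's equation rearranged: A R^(2/3) = nQ / (1.486·√S) = 0.013 × 2.2 / (1.486 × √0.0014) = 0.5144.
Trying y = 0.534 ft: A R^(2/3) = 0.3044 — short.
Trying y = 0.834 ft: A R^(2/3) = 0.7069 — over.
Trying y = 0.702 ft: A R^(2/3) = 0.5149 — matches.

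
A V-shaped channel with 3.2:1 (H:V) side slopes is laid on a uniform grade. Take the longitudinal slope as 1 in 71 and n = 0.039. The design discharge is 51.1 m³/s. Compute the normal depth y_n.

y_n = 2.24 m

Manning's equation rearranged: A R^(2/3) = nQ / (1·√S) = 0.039 × 51.1 / (√0.01408) = 16.79.
Try y = 2.82 m: A R^(2/3) = 31.02 — over.
Try y = 1.79 m: A R^(2/3) = 9.231 — short.
Try y = 2.24 m: A R^(2/3) = 16.79 — ≈ 16.79.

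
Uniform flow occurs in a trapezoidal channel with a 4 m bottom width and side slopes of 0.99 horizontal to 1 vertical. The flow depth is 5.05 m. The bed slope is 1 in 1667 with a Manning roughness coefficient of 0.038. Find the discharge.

Q = 53.9 m³/s

With bottom width b = 4 m and side slope z = 0.99: A = (b + zy)y = (4 + 0.99×5.05)×5.05 = 45.45 m²; P = b + 2y√(1+z²) = 4 + 2×5.05×1.407 = 18.21 m.
Hydraulic radius R = A/P = 45.45/18.21 = 2.495 m.
Manning's equation: Q = (1/n) A R^(2/3) S^(1/2) = (1/0.038) × 45.45 × 2.495^(2/3) × 0.0005999^(1/2) = 53.9 m³/s.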